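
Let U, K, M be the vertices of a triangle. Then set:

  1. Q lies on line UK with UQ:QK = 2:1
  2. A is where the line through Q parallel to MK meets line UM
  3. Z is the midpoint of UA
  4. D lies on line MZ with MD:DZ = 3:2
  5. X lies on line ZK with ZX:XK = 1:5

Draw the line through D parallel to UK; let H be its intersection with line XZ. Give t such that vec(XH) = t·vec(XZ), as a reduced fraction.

Work in coordinates with U = (0, 0), K = (1, 0), M = (0, 1).
1. Q lies on line UK with UQ:QK = 2:1 ⇒ Q = (2/3, 0)
2. A is where the line through Q parallel to MK meets line UM ⇒ A = (0, 2/3)
3. Z is the midpoint of UA ⇒ Z = (0, 1/3)
4. D lies on line MZ with MD:DZ = 3:2 ⇒ D = (0, 3/5)
5. X lies on line ZK with ZX:XK = 1:5 ⇒ X = (1/6, 5/18)
through D parallel to UK: direction (1, 0); meets XZ at H = (-4/5, 3/5)
H = X + t·(Z−X) with t = 29/5

t = 29/5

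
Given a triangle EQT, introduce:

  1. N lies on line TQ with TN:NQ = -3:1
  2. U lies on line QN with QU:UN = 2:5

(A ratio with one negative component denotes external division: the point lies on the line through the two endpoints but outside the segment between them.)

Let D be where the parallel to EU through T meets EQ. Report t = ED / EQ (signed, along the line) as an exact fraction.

t = 8

Set E = (0, 0), Q = (1, 0), T = (0, 1); any affine frame gives the same invariant.
1. N lies on line TQ with TN:NQ = -3:1 ⇒ N = (3/2, -1/2)
2. U lies on line QN with QU:UN = 2:5 ⇒ U = (8/7, -1/7)
through T parallel to EU: direction (8/7, -1/7); meets EQ at D = (8, 0)
D = E + t·(Q−E) with t = 8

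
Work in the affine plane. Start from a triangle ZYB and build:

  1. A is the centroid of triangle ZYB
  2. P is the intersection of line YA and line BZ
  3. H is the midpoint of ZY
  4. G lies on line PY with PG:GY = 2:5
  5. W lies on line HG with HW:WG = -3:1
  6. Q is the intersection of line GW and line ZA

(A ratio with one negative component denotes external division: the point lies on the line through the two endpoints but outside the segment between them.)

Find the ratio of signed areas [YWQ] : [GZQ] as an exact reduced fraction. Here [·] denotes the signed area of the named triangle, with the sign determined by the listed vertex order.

[YWQ]:[GZQ] = 5

Choose coordinates Z = (0, 0), Y = (1, 0), B = (0, 1).
1. A is the centroid of triangle ZYB ⇒ A = (1/3, 1/3)
2. P is the intersection of line YA and line BZ ⇒ P = (0, 1/2)
3. H is the midpoint of ZY ⇒ H = (1/2, 0)
4. G lies on line PY with PG:GY = 2:5 ⇒ G = (2/7, 5/14)
5. W lies on line HG with HW:WG = -3:1 ⇒ W = (5/28, 15/28)
6. Q is the intersection of line GW and line ZA ⇒ Q = (5/16, 5/16)
2·[YWQ] = 25/224, 2·[GZQ] = 5/224
[YWQ]:[GZQ] = 25/224:5/224 = 5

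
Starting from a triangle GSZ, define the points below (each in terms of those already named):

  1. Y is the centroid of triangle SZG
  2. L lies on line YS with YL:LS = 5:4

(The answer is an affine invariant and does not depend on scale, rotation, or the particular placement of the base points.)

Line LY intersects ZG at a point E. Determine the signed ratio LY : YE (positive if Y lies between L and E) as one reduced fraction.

Work in coordinates with G = (0, 0), S = (1, 0), Z = (0, 1).
1. Y is the centroid of triangle SZG ⇒ Y = (1/3, 1/3)
2. L lies on line YS with YL:LS = 5:4 ⇒ L = (19/27, 4/27)
line LY meets ZG at E = (0, 1/2)
Y = L + t·(E−L) with t = 10/19, so LY:YE = 10/19:9/19

LY:YE = 10/9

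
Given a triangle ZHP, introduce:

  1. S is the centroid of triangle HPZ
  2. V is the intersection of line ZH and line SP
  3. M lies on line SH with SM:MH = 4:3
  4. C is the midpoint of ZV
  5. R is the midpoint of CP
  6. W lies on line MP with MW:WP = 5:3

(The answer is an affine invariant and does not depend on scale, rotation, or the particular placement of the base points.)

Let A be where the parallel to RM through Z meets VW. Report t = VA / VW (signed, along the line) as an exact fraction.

t = -40/71

Work in coordinates with Z = (0, 0), H = (1, 0), P = (0, 1).
1. S is the centroid of triangle HPZ ⇒ S = (1/3, 1/3)
2. V is the intersection of line ZH and line SP ⇒ V = (1/2, 0)
3. M lies on line SH with SM:MH = 4:3 ⇒ M = (5/7, 1/7)
4. C is the midpoint of ZV ⇒ C = (1/4, 0)
5. R is the midpoint of CP ⇒ R = (1/8, 1/2)
6. W lies on line MP with MW:WP = 5:3 ⇒ W = (15/56, 19/28)
through Z parallel to RM: direction (33/56, -5/14); meets VW at A = (627/994, -190/497)
A = V + t·(W−V) with t = -40/71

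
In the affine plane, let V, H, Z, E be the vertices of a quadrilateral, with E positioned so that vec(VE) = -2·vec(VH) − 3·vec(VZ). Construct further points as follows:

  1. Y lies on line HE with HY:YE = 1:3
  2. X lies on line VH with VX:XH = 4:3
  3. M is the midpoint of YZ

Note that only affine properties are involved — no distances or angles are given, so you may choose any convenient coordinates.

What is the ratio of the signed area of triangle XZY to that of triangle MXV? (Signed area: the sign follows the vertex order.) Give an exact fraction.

Assign V = (0, 0), H = (1, 0), Z = (0, 1), E = (-2, -3) — the answer is frame-independent, so this choice is without loss of generality.
1. Y lies on line HE with HY:YE = 1:3 ⇒ Y = (1/4, -3/4)
2. X lies on line VH with VX:XH = 4:3 ⇒ X = (4/7, 0)
3. M is the midpoint of YZ ⇒ M = (1/8, 1/8)
2·[XZY] = 3/4, 2·[MXV] = -1/14
[XZY]:[MXV] = 3/4:-1/14 = -21/2

[XZY]:[MXV] = -21/2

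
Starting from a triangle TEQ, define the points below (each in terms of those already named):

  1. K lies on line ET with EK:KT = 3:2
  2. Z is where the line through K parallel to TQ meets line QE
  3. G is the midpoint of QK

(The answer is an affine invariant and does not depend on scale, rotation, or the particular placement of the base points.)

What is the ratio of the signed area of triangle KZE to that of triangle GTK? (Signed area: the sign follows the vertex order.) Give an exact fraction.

Assign T = (0, 0), E = (1, 0), Q = (0, 1) — the answer is frame-independent, so this choice is without loss of generality.
1. K lies on line ET with EK:KT = 3:2 ⇒ K = (2/5, 0)
2. Z is where the line through K parallel to TQ meets line QE ⇒ Z = (2/5, 3/5)
3. G is the midpoint of QK ⇒ G = (1/5, 1/2)
2·[KZE] = -9/25, 2·[GTK] = 1/5
[KZE]:[GTK] = -9/25:1/5 = -9/5

[KZE]:[GTK] = -9/5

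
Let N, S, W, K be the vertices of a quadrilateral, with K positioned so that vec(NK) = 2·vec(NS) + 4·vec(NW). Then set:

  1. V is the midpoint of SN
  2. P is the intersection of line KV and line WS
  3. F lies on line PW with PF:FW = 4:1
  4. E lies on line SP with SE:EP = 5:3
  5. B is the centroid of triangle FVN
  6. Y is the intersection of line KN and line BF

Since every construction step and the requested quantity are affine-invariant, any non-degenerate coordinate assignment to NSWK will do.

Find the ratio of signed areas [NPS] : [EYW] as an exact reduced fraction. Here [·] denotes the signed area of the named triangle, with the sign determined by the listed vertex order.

Assign N = (0, 0), S = (1, 0), W = (0, 1), K = (2, 4) — the answer is frame-independent, so this choice is without loss of generality.
1. V is the midpoint of SN ⇒ V = (1/2, 0)
2. P is the intersection of line KV and line WS ⇒ P = (7/11, 4/11)
3. F lies on line PW with PF:FW = 4:1 ⇒ F = (7/55, 48/55)
4. E lies on line SP with SE:EP = 5:3 ⇒ E = (17/22, 5/22)
5. B is the centroid of triangle FVN ⇒ B = (23/110, 16/55)
6. Y is the intersection of line KN and line BF ⇒ Y = (8/41, 16/41)
2·[NPS] = -4/11, 2·[EYW] = -289/902
[NPS]:[EYW] = -4/11:-289/902 = 328/289

[NPS]:[EYW] = 328/289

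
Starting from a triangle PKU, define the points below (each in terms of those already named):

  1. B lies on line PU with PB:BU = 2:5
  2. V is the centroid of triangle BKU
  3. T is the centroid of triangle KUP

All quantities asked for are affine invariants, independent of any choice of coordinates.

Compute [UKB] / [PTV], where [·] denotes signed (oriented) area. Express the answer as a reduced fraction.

Choose coordinates P = (0, 0), K = (1, 0), U = (0, 1).
1. B lies on line PU with PB:BU = 2:5 ⇒ B = (0, 2/7)
2. V is the centroid of triangle BKU ⇒ V = (1/3, 3/7)
3. T is the centroid of triangle KUP ⇒ T = (1/3, 1/3)
2·[UKB] = -5/7, 2·[PTV] = 2/63
[UKB]:[PTV] = -5/7:2/63 = -45/2

[UKB]:[PTV] = -45/2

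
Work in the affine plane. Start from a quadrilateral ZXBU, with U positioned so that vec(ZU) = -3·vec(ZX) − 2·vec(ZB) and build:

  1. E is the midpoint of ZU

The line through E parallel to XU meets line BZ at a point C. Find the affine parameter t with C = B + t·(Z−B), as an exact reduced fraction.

Work in coordinates with Z = (0, 0), X = (1, 0), B = (0, 1), U = (-3, -2).
1. E is the midpoint of ZU ⇒ E = (-3/2, -1)
through E parallel to XU: direction (-4, -2); meets BZ at C = (0, -1/4)
C = B + t·(Z−B) with t = 5/4

t = 5/4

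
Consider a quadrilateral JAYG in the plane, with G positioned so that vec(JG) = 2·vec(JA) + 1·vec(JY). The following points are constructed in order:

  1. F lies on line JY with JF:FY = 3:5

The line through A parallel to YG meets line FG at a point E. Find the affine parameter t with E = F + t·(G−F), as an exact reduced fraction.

t = -3/5

Assign J = (0, 0), A = (1, 0), Y = (0, 1), G = (2, 1) — the answer is frame-independent, so this choice is without loss of generality.
1. F lies on line JY with JF:FY = 3:5 ⇒ F = (0, 3/8)
through A parallel to YG: direction (2, 0); meets FG at E = (-6/5, 0)
E = F + t·(G−F) with t = -3/5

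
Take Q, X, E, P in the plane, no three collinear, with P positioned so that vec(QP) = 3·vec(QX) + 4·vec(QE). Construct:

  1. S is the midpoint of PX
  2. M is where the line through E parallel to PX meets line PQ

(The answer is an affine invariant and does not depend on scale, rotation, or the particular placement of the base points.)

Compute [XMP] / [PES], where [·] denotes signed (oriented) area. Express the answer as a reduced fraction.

[XMP]:[PES] = -2

Work in coordinates with Q = (0, 0), X = (1, 0), E = (0, 1), P = (3, 4).
1. S is the midpoint of PX ⇒ S = (2, 2)
2. M is where the line through E parallel to PX meets line PQ ⇒ M = (-3/2, -2)
2·[XMP] = -6, 2·[PES] = 3
[XMP]:[PES] = -6:3 = -2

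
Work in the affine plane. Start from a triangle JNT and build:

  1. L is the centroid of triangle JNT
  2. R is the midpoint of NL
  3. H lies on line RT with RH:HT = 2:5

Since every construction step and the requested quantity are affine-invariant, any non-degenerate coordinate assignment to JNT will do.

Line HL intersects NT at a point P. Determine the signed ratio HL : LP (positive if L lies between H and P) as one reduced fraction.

HL:LP = -9/14

Assign J = (0, 0), N = (1, 0), T = (0, 1) — the answer is frame-independent, so this choice is without loss of generality.
1. L is the centroid of triangle JNT ⇒ L = (1/3, 1/3)
2. R is the midpoint of NL ⇒ R = (2/3, 1/6)
3. H lies on line RT with RH:HT = 2:5 ⇒ H = (10/21, 17/42)
line HL meets NT at P = (5/9, 4/9)
L = H + t·(P−H) with t = -9/5, so HL:LP = -9/5:14/5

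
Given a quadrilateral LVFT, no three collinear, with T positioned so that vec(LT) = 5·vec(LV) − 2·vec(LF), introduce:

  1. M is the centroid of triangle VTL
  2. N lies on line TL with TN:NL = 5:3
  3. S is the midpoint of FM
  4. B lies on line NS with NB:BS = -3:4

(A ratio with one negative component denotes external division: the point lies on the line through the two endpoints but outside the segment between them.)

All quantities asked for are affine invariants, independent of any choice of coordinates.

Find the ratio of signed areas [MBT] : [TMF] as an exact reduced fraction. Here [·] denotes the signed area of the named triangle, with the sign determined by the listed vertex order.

[MBT]:[TMF] = -31/14

Set L = (0, 0), V = (1, 0), F = (0, 1), T = (5, -2); any affine frame gives the same invariant.
1. M is the centroid of triangle VTL ⇒ M = (2, -2/3)
2. N lies on line TL with TN:NL = 5:3 ⇒ N = (15/8, -3/4)
3. S is the midpoint of FM ⇒ S = (1, 1/6)
4. B lies on line NS with NB:BS = -3:4 ⇒ B = (9/2, -7/2)
2·[MBT] = 31/6, 2·[TMF] = -7/3
[MBT]:[TMF] = 31/6:-7/3 = -31/14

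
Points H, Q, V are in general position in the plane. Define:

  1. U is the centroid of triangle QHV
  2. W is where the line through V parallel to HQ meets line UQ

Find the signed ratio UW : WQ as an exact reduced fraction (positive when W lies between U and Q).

Choose coordinates H = (0, 0), Q = (1, 0), V = (0, 1).
1. U is the centroid of triangle QHV ⇒ U = (1/3, 1/3)
2. W is where the line through V parallel to HQ meets line UQ ⇒ W = (-1, 1)
W = U + t·(Q−U) with t = -2, so UW:WQ = t:(1−t) = -2:3

UW:WQ = -2/3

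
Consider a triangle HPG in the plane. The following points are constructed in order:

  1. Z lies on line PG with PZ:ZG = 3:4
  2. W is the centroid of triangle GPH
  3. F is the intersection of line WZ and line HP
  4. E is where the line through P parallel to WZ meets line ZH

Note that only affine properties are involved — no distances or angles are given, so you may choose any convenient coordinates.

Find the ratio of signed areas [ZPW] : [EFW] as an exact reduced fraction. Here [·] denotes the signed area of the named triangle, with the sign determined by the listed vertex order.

[ZPW]:[EFW] = 2/7

Set H = (0, 0), P = (1, 0), G = (0, 1); any affine frame gives the same invariant.
1. Z lies on line PG with PZ:ZG = 3:4 ⇒ Z = (4/7, 3/7)
2. W is the centroid of triangle GPH ⇒ W = (1/3, 1/3)
3. F is the intersection of line WZ and line HP ⇒ F = (-1/2, 0)
4. E is where the line through P parallel to WZ meets line ZH ⇒ E = (-8/7, -6/7)
2·[ZPW] = -1/7, 2·[EFW] = -1/2
[ZPW]:[EFW] = -1/7:-1/2 = 2/7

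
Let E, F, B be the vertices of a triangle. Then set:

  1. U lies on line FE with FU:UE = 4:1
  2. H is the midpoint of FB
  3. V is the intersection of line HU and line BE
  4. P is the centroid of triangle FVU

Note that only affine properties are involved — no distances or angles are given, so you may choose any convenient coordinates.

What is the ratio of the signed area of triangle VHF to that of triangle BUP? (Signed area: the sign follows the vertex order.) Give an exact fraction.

Choose coordinates E = (0, 0), F = (1, 0), B = (0, 1).
1. U lies on line FE with FU:UE = 4:1 ⇒ U = (1/5, 0)
2. H is the midpoint of FB ⇒ H = (1/2, 1/2)
3. V is the intersection of line HU and line BE ⇒ V = (0, -1/3)
4. P is the centroid of triangle FVU ⇒ P = (2/5, -1/9)
2·[VHF] = -2/3, 2·[BUP] = 8/45
[VHF]:[BUP] = -2/3:8/45 = -15/4

[VHF]:[BUP] = -15/4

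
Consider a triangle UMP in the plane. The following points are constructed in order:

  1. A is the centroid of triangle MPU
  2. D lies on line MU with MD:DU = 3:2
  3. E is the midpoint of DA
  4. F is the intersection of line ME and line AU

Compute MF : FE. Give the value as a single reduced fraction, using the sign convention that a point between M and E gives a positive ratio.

Set U = (0, 0), M = (1, 0), P = (0, 1); any affine frame gives the same invariant.
1. A is the centroid of triangle MPU ⇒ A = (1/3, 1/3)
2. D lies on line MU with MD:DU = 3:2 ⇒ D = (2/5, 0)
3. E is the midpoint of DA ⇒ E = (11/30, 1/6)
4. F is the intersection of line ME and line AU ⇒ F = (5/24, 5/24)
F = M + t·(E−M) with t = 5/4, so MF:FE = t:(1−t) = 5/4:-1/4

MF:FE = -5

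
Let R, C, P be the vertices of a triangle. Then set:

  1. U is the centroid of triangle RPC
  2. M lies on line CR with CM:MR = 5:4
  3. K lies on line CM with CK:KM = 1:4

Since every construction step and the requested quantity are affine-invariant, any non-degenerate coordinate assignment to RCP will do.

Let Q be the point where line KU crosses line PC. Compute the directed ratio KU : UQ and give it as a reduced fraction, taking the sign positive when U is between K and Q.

Choose coordinates R = (0, 0), C = (1, 0), P = (0, 1).
1. U is the centroid of triangle RPC ⇒ U = (1/3, 1/3)
2. M lies on line CR with CM:MR = 5:4 ⇒ M = (4/9, 0)
3. K lies on line CM with CK:KM = 1:4 ⇒ K = (8/9, 0)
line KU meets PC at Q = (7/6, -1/6)
U = K + t·(Q−K) with t = -2, so KU:UQ = -2:3

KU:UQ = -2/3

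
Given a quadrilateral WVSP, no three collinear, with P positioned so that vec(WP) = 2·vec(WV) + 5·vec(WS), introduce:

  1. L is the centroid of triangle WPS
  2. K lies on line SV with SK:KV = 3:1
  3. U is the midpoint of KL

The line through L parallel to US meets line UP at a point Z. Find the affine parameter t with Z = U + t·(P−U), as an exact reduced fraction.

Set W = (0, 0), V = (1, 0), S = (0, 1), P = (2, 5); any affine frame gives the same invariant.
1. L is the centroid of triangle WPS ⇒ L = (2/3, 2)
2. K lies on line SV with SK:KV = 3:1 ⇒ K = (3/4, 1/4)
3. U is the midpoint of KL ⇒ U = (17/24, 9/8)
through L parallel to US: direction (-17/24, -1/8); meets UP at Z = (49/48, 33/16)
Z = U + t·(P−U) with t = 15/62

t = 15/62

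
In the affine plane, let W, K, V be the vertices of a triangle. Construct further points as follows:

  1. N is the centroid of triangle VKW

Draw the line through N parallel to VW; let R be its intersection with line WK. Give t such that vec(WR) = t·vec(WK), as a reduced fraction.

t = 1/3

Set W = (0, 0), K = (1, 0), V = (0, 1); any affine frame gives the same invariant.
1. N is the centroid of triangle VKW ⇒ N = (1/3, 1/3)
through N parallel to VW: direction (0, -1); meets WK at R = (1/3, 0)
R = W + t·(K−W) with t = 1/3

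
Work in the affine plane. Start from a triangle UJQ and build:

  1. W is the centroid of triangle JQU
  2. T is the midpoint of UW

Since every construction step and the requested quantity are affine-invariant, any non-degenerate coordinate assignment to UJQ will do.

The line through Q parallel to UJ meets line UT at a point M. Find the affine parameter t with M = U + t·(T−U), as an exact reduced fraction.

t = 6

Assign U = (0, 0), J = (1, 0), Q = (0, 1) — the answer is frame-independent, so this choice is without loss of generality.
1. W is the centroid of triangle JQU ⇒ W = (1/3, 1/3)
2. T is the midpoint of UW ⇒ T = (1/6, 1/6)
through Q parallel to UJ: direction (1, 0); meets UT at M = (1, 1)
M = U + t·(T−U) with t = 6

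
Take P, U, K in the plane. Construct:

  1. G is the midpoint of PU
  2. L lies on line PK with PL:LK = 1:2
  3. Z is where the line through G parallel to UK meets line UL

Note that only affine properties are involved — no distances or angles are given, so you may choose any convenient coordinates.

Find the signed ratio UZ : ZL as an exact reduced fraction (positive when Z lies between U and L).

Choose coordinates P = (0, 0), U = (1, 0), K = (0, 1).
1. G is the midpoint of PU ⇒ G = (1/2, 0)
2. L lies on line PK with PL:LK = 1:2 ⇒ L = (0, 1/3)
3. Z is where the line through G parallel to UK meets line UL ⇒ Z = (1/4, 1/4)
Z = U + t·(L−U) with t = 3/4, so UZ:ZL = t:(1−t) = 3/4:1/4

UZ:ZL = 3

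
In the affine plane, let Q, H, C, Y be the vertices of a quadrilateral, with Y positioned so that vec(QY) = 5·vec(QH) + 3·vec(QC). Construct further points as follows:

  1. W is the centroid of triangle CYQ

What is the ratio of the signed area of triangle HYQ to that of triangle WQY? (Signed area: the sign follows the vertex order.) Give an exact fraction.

[HYQ]:[WQY] = 9/5

Choose coordinates Q = (0, 0), H = (1, 0), C = (0, 1), Y = (5, 3).
1. W is the centroid of triangle CYQ ⇒ W = (5/3, 4/3)
2·[HYQ] = 3, 2·[WQY] = 5/3
[HYQ]:[WQY] = 3:5/3 = 9/5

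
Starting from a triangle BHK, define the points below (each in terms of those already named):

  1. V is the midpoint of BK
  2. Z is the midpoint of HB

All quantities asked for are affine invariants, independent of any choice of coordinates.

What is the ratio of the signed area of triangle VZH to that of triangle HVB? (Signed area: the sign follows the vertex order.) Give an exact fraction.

[VZH]:[HVB] = 1/2

Choose coordinates B = (0, 0), H = (1, 0), K = (0, 1).
1. V is the midpoint of BK ⇒ V = (0, 1/2)
2. Z is the midpoint of HB ⇒ Z = (1/2, 0)
2·[VZH] = 1/4, 2·[HVB] = 1/2
[VZH]:[HVB] = 1/4:1/2 = 1/2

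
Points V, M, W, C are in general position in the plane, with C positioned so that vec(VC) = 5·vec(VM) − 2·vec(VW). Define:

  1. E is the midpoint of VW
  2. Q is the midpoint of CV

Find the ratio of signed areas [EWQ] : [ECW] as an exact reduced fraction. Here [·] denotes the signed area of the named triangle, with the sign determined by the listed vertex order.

[EWQ]:[ECW] = -1/2

Set V = (0, 0), M = (1, 0), W = (0, 1), C = (5, -2); any affine frame gives the same invariant.
1. E is the midpoint of VW ⇒ E = (0, 1/2)
2. Q is the midpoint of CV ⇒ Q = (5/2, -1)
2·[EWQ] = -5/4, 2·[ECW] = 5/2
[EWQ]:[ECW] = -5/4:5/2 = -1/2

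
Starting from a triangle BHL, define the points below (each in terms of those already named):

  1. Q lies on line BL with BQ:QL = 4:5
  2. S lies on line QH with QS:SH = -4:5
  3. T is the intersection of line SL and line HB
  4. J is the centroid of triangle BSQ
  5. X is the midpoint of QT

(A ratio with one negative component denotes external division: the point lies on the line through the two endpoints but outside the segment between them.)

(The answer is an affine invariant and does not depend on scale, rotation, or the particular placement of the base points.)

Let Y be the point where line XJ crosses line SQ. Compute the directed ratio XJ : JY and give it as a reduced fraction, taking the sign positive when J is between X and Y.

Set B = (0, 0), H = (1, 0), L = (0, 1); any affine frame gives the same invariant.
1. Q lies on line BL with BQ:QL = 4:5 ⇒ Q = (0, 4/9)
2. S lies on line QH with QS:SH = -4:5 ⇒ S = (-4, 20/9)
3. T is the intersection of line SL and line HB ⇒ T = (36/11, 0)
4. J is the centroid of triangle BSQ ⇒ J = (-4/3, 8/9)
5. X is the midpoint of QT ⇒ X = (18/11, 2/9)
line XJ meets SQ at Y = (-64/97, 644/873)
J = X + t·(Y−X) with t = 97/75, so XJ:JY = 97/75:-22/75

XJ:JY = -97/22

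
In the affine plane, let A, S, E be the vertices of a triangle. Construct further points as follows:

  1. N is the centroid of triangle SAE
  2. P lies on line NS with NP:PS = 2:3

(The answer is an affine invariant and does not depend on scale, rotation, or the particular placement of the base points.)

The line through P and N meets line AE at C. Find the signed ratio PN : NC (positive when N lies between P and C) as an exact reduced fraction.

Work in coordinates with A = (0, 0), S = (1, 0), E = (0, 1).
1. N is the centroid of triangle SAE ⇒ N = (1/3, 1/3)
2. P lies on line NS with NP:PS = 2:3 ⇒ P = (3/5, 1/5)
line PN meets AE at C = (0, 1/2)
N = P + t·(C−P) with t = 4/9, so PN:NC = 4/9:5/9

PN:NC = 4/5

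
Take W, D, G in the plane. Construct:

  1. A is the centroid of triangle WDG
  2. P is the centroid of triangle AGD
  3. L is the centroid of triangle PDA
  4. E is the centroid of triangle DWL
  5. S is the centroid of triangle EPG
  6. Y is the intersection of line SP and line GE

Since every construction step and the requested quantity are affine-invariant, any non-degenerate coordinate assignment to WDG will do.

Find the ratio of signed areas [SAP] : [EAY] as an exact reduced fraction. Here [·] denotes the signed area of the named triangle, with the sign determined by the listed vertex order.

Set W = (0, 0), D = (1, 0), G = (0, 1); any affine frame gives the same invariant.
1. A is the centroid of triangle WDG ⇒ A = (1/3, 1/3)
2. P is the centroid of triangle AGD ⇒ P = (4/9, 4/9)
3. L is the centroid of triangle PDA ⇒ L = (16/27, 7/27)
4. E is the centroid of triangle DWL ⇒ E = (43/81, 7/81)
5. S is the centroid of triangle EPG ⇒ S = (79/243, 124/243)
6. Y is the intersection of line SP and line GE ⇒ Y = (43/162, 44/81)
2·[SAP] = 5/243, 2·[EAY] = -2/81
[SAP]:[EAY] = 5/243:-2/81 = -5/6

[SAP]:[EAY] = -5/6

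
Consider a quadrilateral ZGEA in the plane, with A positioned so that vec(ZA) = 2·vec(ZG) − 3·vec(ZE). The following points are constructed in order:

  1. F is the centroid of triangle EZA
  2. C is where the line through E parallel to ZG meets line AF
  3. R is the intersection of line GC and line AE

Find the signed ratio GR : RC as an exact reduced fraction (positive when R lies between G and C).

GR:RC = 7/4

Assign Z = (0, 0), G = (1, 0), E = (0, 1), A = (2, -3) — the answer is frame-independent, so this choice is without loss of generality.
1. F is the centroid of triangle EZA ⇒ F = (2/3, -2/3)
2. C is where the line through E parallel to ZG meets line AF ⇒ C = (-2/7, 1)
3. R is the intersection of line GC and line AE ⇒ R = (2/11, 7/11)
R = G + t·(C−G) with t = 7/11, so GR:RC = t:(1−t) = 7/11:4/11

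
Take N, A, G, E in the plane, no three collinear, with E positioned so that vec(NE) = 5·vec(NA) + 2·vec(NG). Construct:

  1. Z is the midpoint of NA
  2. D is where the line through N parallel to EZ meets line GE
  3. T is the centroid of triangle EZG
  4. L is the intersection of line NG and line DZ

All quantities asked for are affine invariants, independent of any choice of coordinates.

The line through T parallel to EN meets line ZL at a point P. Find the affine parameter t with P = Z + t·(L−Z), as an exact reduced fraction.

Choose coordinates N = (0, 0), A = (1, 0), G = (0, 1), E = (5, 2).
1. Z is the midpoint of NA ⇒ Z = (1/2, 0)
2. D is where the line through N parallel to EZ meets line GE ⇒ D = (45/11, 20/11)
3. T is the centroid of triangle EZG ⇒ T = (11/6, 1)
4. L is the intersection of line NG and line DZ ⇒ L = (0, -20/79)
through T parallel to EN: direction (-5, -2); meets ZL at P = (44/9, 20/9)
P = Z + t·(L−Z) with t = -79/9

t = -79/9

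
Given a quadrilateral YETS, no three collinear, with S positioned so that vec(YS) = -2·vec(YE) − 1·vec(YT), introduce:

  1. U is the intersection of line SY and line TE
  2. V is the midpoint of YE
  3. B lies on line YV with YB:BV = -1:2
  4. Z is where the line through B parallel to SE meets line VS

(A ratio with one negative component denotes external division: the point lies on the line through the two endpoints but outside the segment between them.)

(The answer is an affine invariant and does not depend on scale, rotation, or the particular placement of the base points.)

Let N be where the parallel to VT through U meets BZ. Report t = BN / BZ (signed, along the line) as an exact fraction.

Work in coordinates with Y = (0, 0), E = (1, 0), T = (0, 1), S = (-2, -1).
1. U is the intersection of line SY and line TE ⇒ U = (2/3, 1/3)
2. V is the midpoint of YE ⇒ V = (1/2, 0)
3. B lies on line YV with YB:BV = -1:2 ⇒ B = (-1/2, 0)
4. Z is where the line through B parallel to SE meets line VS ⇒ Z = (11/2, 2)
through U parallel to VT: direction (-1/2, 1); meets BZ at N = (9/14, 8/21)
N = B + t·(Z−B) with t = 4/21

t = 4/21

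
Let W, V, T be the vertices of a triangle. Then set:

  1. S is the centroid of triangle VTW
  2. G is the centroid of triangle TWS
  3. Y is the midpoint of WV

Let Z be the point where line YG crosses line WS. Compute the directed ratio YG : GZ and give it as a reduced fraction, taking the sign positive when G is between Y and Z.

Work in coordinates with W = (0, 0), V = (1, 0), T = (0, 1).
1. S is the centroid of triangle VTW ⇒ S = (1/3, 1/3)
2. G is the centroid of triangle TWS ⇒ G = (1/9, 4/9)
3. Y is the midpoint of WV ⇒ Y = (1/2, 0)
line YG meets WS at Z = (4/15, 4/15)
G = Y + t·(Z−Y) with t = 5/3, so YG:GZ = 5/3:-2/3

YG:GZ = -5/2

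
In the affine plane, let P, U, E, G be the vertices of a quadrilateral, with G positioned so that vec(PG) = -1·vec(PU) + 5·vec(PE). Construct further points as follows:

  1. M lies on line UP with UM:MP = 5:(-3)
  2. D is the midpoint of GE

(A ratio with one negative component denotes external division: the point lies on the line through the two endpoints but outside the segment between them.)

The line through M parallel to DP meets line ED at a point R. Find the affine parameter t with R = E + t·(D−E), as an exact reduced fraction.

t = 10

Choose coordinates P = (0, 0), U = (1, 0), E = (0, 1), G = (-1, 5).
1. M lies on line UP with UM:MP = 5:(-3) ⇒ M = (-3/2, 0)
2. D is the midpoint of GE ⇒ D = (-1/2, 3)
through M parallel to DP: direction (1/2, -3); meets ED at R = (-5, 21)
R = E + t·(D−E) with t = 10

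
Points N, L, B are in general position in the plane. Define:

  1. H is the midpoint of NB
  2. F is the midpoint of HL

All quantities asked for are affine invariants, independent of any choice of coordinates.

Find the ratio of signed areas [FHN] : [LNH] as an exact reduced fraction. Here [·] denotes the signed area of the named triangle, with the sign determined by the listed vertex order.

[FHN]:[LNH] = -1/2

Choose coordinates N = (0, 0), L = (1, 0), B = (0, 1).
1. H is the midpoint of NB ⇒ H = (0, 1/2)
2. F is the midpoint of HL ⇒ F = (1/2, 1/4)
2·[FHN] = 1/4, 2·[LNH] = -1/2
[FHN]:[LNH] = 1/4:-1/2 = -1/2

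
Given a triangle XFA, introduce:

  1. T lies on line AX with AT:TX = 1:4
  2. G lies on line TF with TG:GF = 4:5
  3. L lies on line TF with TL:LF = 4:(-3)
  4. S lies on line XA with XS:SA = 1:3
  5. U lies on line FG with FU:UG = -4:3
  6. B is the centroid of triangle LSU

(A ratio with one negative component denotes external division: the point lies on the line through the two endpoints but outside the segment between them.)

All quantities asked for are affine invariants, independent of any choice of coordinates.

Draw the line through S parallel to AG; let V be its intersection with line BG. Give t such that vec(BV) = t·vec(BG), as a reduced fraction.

t = 47/2

Set X = (0, 0), F = (1, 0), A = (0, 1); any affine frame gives the same invariant.
1. T lies on line AX with AT:TX = 1:4 ⇒ T = (0, 4/5)
2. G lies on line TF with TG:GF = 4:5 ⇒ G = (4/9, 4/9)
3. L lies on line TF with TL:LF = 4:(-3) ⇒ L = (4, -12/5)
4. S lies on line XA with XS:SA = 1:3 ⇒ S = (0, 1/4)
5. U lies on line FG with FU:UG = -4:3 ⇒ U = (-11/9, 16/9)
6. B is the centroid of triangle LSU ⇒ B = (25/27, -67/540)
through S parallel to AG: direction (4/9, -5/9); meets BG at V = (-187/18, 953/72)
V = B + t·(G−B) with t = 47/2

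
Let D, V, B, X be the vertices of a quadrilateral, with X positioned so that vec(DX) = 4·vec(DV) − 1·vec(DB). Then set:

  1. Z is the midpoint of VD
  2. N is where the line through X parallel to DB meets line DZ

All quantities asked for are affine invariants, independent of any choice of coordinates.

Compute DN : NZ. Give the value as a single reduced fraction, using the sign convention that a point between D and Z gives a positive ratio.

DN:NZ = -8/7

Set D = (0, 0), V = (1, 0), B = (0, 1), X = (4, -1); any affine frame gives the same invariant.
1. Z is the midpoint of VD ⇒ Z = (1/2, 0)
2. N is where the line through X parallel to DB meets line DZ ⇒ N = (4, 0)
N = D + t·(Z−D) with t = 8, so DN:NZ = t:(1−t) = 8:-7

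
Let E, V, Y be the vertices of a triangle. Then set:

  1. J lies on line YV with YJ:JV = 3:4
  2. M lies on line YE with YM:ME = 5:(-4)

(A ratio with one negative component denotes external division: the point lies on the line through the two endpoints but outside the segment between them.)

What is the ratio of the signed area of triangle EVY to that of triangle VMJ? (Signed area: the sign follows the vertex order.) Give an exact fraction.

[EVY]:[VMJ] = -7/20

Choose coordinates E = (0, 0), V = (1, 0), Y = (0, 1).
1. J lies on line YV with YJ:JV = 3:4 ⇒ J = (3/7, 4/7)
2. M lies on line YE with YM:ME = 5:(-4) ⇒ M = (0, -4)
2·[EVY] = 1, 2·[VMJ] = -20/7
[EVY]:[VMJ] = 1:-20/7 = -7/20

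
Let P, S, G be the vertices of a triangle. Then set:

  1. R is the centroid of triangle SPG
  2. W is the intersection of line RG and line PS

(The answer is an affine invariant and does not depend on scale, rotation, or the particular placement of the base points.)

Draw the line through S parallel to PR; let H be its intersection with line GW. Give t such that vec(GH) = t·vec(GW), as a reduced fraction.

t = 4/3

Work in coordinates with P = (0, 0), S = (1, 0), G = (0, 1).
1. R is the centroid of triangle SPG ⇒ R = (1/3, 1/3)
2. W is the intersection of line RG and line PS ⇒ W = (1/2, 0)
through S parallel to PR: direction (1/3, 1/3); meets GW at H = (2/3, -1/3)
H = G + t·(W−G) with t = 4/3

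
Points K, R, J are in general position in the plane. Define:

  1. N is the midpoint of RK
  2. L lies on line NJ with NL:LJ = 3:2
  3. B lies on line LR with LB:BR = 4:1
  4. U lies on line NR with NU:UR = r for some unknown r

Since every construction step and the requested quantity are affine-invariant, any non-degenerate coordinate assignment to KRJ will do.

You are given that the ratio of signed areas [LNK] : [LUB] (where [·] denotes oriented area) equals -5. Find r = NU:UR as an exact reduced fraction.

Choose coordinates K = (0, 0), R = (1, 0), J = (0, 1).
1. N is the midpoint of RK ⇒ N = (1/2, 0)
2. L lies on line NJ with NL:LJ = 3:2 ⇒ L = (1/5, 3/5)
3. B lies on line LR with LB:BR = 4:1 ⇒ B = (21/25, 3/25)
4. With NU:UR = r, write λ = r/(r+1) so U = N + λ·(R−N); U is affine-linear in λ
Every point depending on U is an affine combination of U and λ-independent points, so each such coordinate is linear in λ; the λ² term in each signed area is a multiple of (R−N)×(R−N) = 0, so 2·[LNK] and 2·[LUB] are each linear in λ. Evaluating at λ=0 and λ=1:
  2·[LNK] = -3/10,   2·[LUB] = -6/25·λ + 6/25
So [LNK]:[LUB] = (-3/10) / (-6/25·λ + 6/25). Setting this equal to -5:
  -3/10 = -5·(-6/25·λ + 6/25)  ⇒  λ = 3/4
Then r = λ/(1−λ) = (3/4)/(1/4) = 3. Check: with r = 3, U = (7/8, 0) and [LNK]:[LUB] = -5 as required.

r = 3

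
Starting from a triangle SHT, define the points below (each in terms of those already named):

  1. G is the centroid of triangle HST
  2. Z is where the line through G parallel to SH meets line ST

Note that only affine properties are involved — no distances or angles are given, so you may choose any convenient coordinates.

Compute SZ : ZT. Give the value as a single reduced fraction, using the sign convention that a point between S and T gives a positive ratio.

SZ:ZT = 1/2

Work in coordinates with S = (0, 0), H = (1, 0), T = (0, 1).
1. G is the centroid of triangle HST ⇒ G = (1/3, 1/3)
2. Z is where the line through G parallel to SH meets line ST ⇒ Z = (0, 1/3)
Z = S + t·(T−S) with t = 1/3, so SZ:ZT = t:(1−t) = 1/3:2/3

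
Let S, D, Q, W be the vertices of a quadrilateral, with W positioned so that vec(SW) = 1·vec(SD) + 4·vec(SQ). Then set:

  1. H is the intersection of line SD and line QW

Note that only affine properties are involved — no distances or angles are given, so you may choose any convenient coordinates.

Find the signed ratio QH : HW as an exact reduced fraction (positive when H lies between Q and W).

Choose coordinates S = (0, 0), D = (1, 0), Q = (0, 1), W = (1, 4).
1. H is the intersection of line SD and line QW ⇒ H = (-1/3, 0)
H = Q + t·(W−Q) with t = -1/3, so QH:HW = t:(1−t) = -1/3:4/3

QH:HW = -1/4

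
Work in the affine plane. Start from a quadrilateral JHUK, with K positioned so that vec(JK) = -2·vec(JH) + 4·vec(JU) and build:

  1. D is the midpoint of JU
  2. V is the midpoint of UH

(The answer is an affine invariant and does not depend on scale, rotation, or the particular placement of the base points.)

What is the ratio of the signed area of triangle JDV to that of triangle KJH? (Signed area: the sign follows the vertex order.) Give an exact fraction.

Choose coordinates J = (0, 0), H = (1, 0), U = (0, 1), K = (-2, 4).
1. D is the midpoint of JU ⇒ D = (0, 1/2)
2. V is the midpoint of UH ⇒ V = (1/2, 1/2)
2·[JDV] = -1/4, 2·[KJH] = 4
[JDV]:[KJH] = -1/4:4 = -1/16

[JDV]:[KJH] = -1/16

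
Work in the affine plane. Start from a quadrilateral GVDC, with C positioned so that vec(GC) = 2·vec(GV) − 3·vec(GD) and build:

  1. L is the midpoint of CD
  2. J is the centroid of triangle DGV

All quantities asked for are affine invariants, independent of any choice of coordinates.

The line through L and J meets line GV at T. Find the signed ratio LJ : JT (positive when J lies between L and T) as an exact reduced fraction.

LJ:JT = -4

Choose coordinates G = (0, 0), V = (1, 0), D = (0, 1), C = (2, -3).
1. L is the midpoint of CD ⇒ L = (1, -1)
2. J is the centroid of triangle DGV ⇒ J = (1/3, 1/3)
line LJ meets GV at T = (1/2, 0)
J = L + t·(T−L) with t = 4/3, so LJ:JT = 4/3:-1/3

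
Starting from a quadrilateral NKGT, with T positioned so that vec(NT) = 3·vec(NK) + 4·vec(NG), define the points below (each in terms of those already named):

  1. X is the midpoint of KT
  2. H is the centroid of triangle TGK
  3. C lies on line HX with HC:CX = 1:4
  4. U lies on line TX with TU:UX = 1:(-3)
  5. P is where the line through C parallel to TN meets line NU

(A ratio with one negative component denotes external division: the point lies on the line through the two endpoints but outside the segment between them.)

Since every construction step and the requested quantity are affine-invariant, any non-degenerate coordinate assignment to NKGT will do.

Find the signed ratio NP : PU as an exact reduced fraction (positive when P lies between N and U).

NP:PU = -2/5

Assign N = (0, 0), K = (1, 0), G = (0, 1), T = (3, 4) — the answer is frame-independent, so this choice is without loss of generality.
1. X is the midpoint of KT ⇒ X = (2, 2)
2. H is the centroid of triangle TGK ⇒ H = (4/3, 5/3)
3. C lies on line HX with HC:CX = 1:4 ⇒ C = (22/15, 26/15)
4. U lies on line TX with TU:UX = 1:(-3) ⇒ U = (7/2, 5)
5. P is where the line through C parallel to TN meets line NU ⇒ P = (-7/3, -10/3)
P = N + t·(U−N) with t = -2/3, so NP:PU = t:(1−t) = -2/3:5/3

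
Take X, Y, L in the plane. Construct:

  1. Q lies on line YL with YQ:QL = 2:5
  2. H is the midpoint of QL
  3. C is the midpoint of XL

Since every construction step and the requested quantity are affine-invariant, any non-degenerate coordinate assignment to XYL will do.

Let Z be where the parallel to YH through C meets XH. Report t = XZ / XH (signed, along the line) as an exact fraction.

t = 1/2

Set X = (0, 0), Y = (1, 0), L = (0, 1); any affine frame gives the same invariant.
1. Q lies on line YL with YQ:QL = 2:5 ⇒ Q = (5/7, 2/7)
2. H is the midpoint of QL ⇒ H = (5/14, 9/14)
3. C is the midpoint of XL ⇒ C = (0, 1/2)
through C parallel to YH: direction (-9/14, 9/14); meets XH at Z = (5/28, 9/28)
Z = X + t·(H−X) with t = 1/2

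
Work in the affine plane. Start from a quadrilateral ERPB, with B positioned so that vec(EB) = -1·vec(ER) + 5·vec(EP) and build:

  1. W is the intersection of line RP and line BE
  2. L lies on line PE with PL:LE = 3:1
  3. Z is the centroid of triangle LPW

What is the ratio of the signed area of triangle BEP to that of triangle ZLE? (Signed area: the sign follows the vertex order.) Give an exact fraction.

[BEP]:[ZLE] = -48

Work in coordinates with E = (0, 0), R = (1, 0), P = (0, 1), B = (-1, 5).
1. W is the intersection of line RP and line BE ⇒ W = (-1/4, 5/4)
2. L lies on line PE with PL:LE = 3:1 ⇒ L = (0, 1/4)
3. Z is the centroid of triangle LPW ⇒ Z = (-1/12, 5/6)
2·[BEP] = 1, 2·[ZLE] = -1/48
[BEP]:[ZLE] = 1:-1/48 = -48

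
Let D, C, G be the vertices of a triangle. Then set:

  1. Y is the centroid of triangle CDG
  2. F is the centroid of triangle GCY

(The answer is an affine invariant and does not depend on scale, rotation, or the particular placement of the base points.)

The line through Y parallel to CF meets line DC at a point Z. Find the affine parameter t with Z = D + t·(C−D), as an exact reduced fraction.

t = 3/4

Work in coordinates with D = (0, 0), C = (1, 0), G = (0, 1).
1. Y is the centroid of triangle CDG ⇒ Y = (1/3, 1/3)
2. F is the centroid of triangle GCY ⇒ F = (4/9, 4/9)
through Y parallel to CF: direction (-5/9, 4/9); meets DC at Z = (3/4, 0)
Z = D + t·(C−D) with t = 3/4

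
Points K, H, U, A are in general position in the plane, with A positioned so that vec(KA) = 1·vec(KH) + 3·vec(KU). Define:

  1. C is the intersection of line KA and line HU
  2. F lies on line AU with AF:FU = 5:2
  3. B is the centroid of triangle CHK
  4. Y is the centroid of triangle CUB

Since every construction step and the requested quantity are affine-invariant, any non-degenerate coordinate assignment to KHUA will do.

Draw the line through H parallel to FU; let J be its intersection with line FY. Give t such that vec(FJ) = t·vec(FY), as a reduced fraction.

t = 27/7

Choose coordinates K = (0, 0), H = (1, 0), U = (0, 1), A = (1, 3).
1. C is the intersection of line KA and line HU ⇒ C = (1/4, 3/4)
2. F lies on line AU with AF:FU = 5:2 ⇒ F = (2/7, 11/7)
3. B is the centroid of triangle CHK ⇒ B = (5/12, 1/4)
4. Y is the centroid of triangle CUB ⇒ Y = (2/9, 2/3)
through H parallel to FU: direction (-2/7, -4/7); meets FY at J = (2/49, -94/49)
J = F + t·(Y−F) with t = 27/7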